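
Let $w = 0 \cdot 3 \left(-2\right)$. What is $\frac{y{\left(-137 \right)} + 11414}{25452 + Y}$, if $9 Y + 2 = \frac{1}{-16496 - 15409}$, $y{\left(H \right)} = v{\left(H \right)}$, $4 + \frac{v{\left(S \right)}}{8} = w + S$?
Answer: $\frac{2953573470}{7308350729} \approx 0.40414$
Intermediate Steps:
$w = 0$ ($w = 0 \left(-2\right) = 0$)
$v{\left(S \right)} = -32 + 8 S$ ($v{\left(S \right)} = -32 + 8 \left(0 + S\right) = -32 + 8 S$)
$y{\left(H \right)} = -32 + 8 H$
$Y = - \frac{63811}{287145}$ ($Y = - \frac{2}{9} + \frac{1}{9 \left(-16496 - 15409\right)} = - \frac{2}{9} + \frac{1}{9 \left(-31905\right)} = - \frac{2}{9} + \frac{1}{9} \left(- \frac{1}{31905}\right) = - \frac{2}{9} - \frac{1}{287145} = - \frac{63811}{287145} \approx -0.22223$)
$\frac{y{\left(-137 \right)} + 11414}{25452 + Y} = \frac{\left(-32 + 8 \left(-137\right)\right) + 11414}{25452 - \frac{63811}{287145}} = \frac{\left(-32 - 1096\right) + 11414}{\frac{7308350729}{287145}} = \left(-1128 + 11414\right) \frac{287145}{7308350729} = 10286 \cdot \frac{287145}{7308350729} = \frac{2953573470}{7308350729}$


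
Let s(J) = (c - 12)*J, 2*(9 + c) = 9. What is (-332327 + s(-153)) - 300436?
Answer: -1260477/2 ≈ -6.3024e+5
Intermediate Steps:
c = -9/2 (c = -9 + (1/2)*9 = -9 + 9/2 = -9/2 ≈ -4.5000)
s(J) = -33*J/2 (s(J) = (-9/2 - 12)*J = -33*J/2)
(-332327 + s(-153)) - 300436 = (-332327 - 33/2*(-153)) - 300436 = (-332327 + 5049/2) - 300436 = -659605/2 - 300436 = -1260477/2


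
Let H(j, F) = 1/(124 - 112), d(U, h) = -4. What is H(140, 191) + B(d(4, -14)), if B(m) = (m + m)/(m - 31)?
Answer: 131/420 ≈ 0.31190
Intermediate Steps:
H(j, F) = 1/12
B(m) = 2*m/(-31 + m) (B(m) = (2*m)/(-31 + m) = 2*m/(-31 + m))
H(140, 191) + B(d(4, -14)) = 1/12 + 2*(-4)/(-31 - 4) = 1/12 + 2*(-4)/(-35) = 1/12 + 2*(-4)*(-1/35) = 1/12 + 8/35 = 131/420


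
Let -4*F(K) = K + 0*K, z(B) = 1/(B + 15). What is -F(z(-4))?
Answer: 1/44 ≈ 0.022727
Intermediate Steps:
z(B) = 1/(15 + B)
F(K) = -K/4 (F(K) = -(K + 0*K)/4 = -(K + 0)/4 = -K/4)
-F(z(-4)) = -(-1)/(4*(15 - 4)) = -(-1)/(4*11) = -1*(-1/44) = 1/44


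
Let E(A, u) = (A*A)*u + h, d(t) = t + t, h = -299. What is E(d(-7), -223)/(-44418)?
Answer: 14669/14806 ≈ 0.99075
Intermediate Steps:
d(t) = 2*t
E(A, u) = -299 + u*A**2 (E(A, u) = (A*A)*u - 299 = A**2*u - 299 = u*A**2 - 299 = -299 + u*A**2)
E(d(-7), -223)/(-44418) = (-299 - 223*(2*(-7))**2)/(-44418) = (-299 - 223*(-14)**2)*(-1/44418) = (-299 - 223*196)*(-1/44418) = (-299 - 43708)*(-1/44418) = -44007*(-1/44418) = 14669/14806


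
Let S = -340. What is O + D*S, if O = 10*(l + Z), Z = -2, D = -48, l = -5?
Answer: 16250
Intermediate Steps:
O = -70 (O = 10*(-5 - 2) = 10*(-7) = -70)
O + D*S = -70 - 48*(-340) = -70 + 16320 = 16250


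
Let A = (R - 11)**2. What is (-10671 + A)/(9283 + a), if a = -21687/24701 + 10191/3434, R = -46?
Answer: -37032826044/46328902115 ≈ -0.79935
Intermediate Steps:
a = 10426749/4989602 (a = -21687*1/24701 + 10191*(1/3434) = -21687/24701 + 10191/3434 = 10426749/4989602 ≈ 2.0897)
A = 3249 (A = (-46 - 11)**2 = (-57)**2 = 3249)
(-10671 + A)/(9283 + a) = (-10671 + 3249)/(9283 + 10426749/4989602) = -7422/46328902115/4989602 = -7422*4989602/46328902115 = -37032826044/46328902115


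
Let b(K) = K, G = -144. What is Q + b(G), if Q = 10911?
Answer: 10767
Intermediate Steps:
Q + b(G) = 10911 - 144 = 10767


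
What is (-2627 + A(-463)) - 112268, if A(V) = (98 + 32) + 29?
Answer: -114736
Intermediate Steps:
A(V) = 159 (A(V) = 130 + 29 = 159)
(-2627 + A(-463)) - 112268 = (-2627 + 159) - 112268 = -2468 - 112268 = -114736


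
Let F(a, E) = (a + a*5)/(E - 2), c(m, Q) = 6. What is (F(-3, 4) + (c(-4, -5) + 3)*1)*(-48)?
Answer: 0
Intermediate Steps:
F(a, E) = 6*a/(-2 + E) (F(a, E) = (a + 5*a)/(-2 + E) = (6*a)/(-2 + E) = 6*a/(-2 + E))
(F(-3, 4) + (c(-4, -5) + 3)*1)*(-48) = (6*(-3)/(-2 + 4) + (6 + 3)*1)*(-48) = (6*(-3)/2 + 9*1)*(-48) = (6*(-3)*(½) + 9)*(-48) = (-9 + 9)*(-48) = 0*(-48) = 0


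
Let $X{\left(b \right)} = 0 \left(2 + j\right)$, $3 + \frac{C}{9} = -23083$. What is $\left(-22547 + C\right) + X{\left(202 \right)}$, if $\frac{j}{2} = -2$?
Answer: $-230321$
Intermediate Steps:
$j = -4$ ($j = 2 \left(-2\right) = -4$)
$C = -207774$ ($C = -27 + 9 \left(-23083\right) = -27 - 207747 = -207774$)
$X{\left(b \right)} = 0$ ($X{\left(b \right)} = 0 \left(2 - 4\right) = 0 \left(-2\right) = 0$)
$\left(-22547 + C\right) + X{\left(202 \right)} = \left(-22547 - 207774\right) + 0 = -230321 + 0 = -230321$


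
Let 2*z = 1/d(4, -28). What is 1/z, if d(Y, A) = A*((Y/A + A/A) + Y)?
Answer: -272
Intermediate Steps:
d(Y, A) = A*(1 + Y + Y/A) (d(Y, A) = A*((Y/A + 1) + Y) = A*((1 + Y/A) + Y) = A*(1 + Y + Y/A))
z = -1/272 (z = 1/(2*(-28 + 4 - 28*4)) = 1/(2*(-28 + 4 - 112)) = (1/2)/(-136) = (1/2)*(-1/136) = -1/272 ≈ -0.0036765)
1/z = 1/(-1/272) = -272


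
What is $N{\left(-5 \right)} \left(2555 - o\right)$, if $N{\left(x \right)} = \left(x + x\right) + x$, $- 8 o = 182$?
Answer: $- \frac{154665}{4} \approx -38666.0$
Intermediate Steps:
$o = - \frac{91}{4}$ ($o = \left(- \frac{1}{8}\right) 182 = - \frac{91}{4} \approx -22.75$)
$N{\left(x \right)} = 3 x$ ($N{\left(x \right)} = 2 x + x = 3 x$)
$N{\left(-5 \right)} \left(2555 - o\right) = 3 \left(-5\right) \left(2555 - - \frac{91}{4}\right) = - 15 \left(2555 + \frac{91}{4}\right) = \left(-15\right) \frac{10311}{4} = - \frac{154665}{4}$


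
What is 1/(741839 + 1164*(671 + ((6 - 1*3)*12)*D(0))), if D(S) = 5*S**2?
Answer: 1/1522883 ≈ 6.5665e-7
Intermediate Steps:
1/(741839 + 1164*(671 + ((6 - 1*3)*12)*D(0))) = 1/(741839 + 1164*(671 + ((6 - 1*3)*12)*(5*0**2))) = 1/(741839 + 1164*(671 + ((6 - 3)*12)*(5*0))) = 1/(741839 + 1164*(671 + (3*12)*0)) = 1/(741839 + 1164*(671 + 36*0)) = 1/(741839 + 1164*(671 + 0)) = 1/(741839 + 1164*671) = 1/(741839 + 781044) = 1/1522883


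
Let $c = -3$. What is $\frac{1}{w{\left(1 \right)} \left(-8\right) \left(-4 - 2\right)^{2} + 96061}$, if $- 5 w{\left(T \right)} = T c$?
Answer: $\frac{5}{479441} \approx 1.0429 \cdot 10^{-5}$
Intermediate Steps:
$w{\left(T \right)} = \frac{3 T}{5}$ ($w{\left(T \right)} = - \frac{T \left(-3\right)}{5} = - \frac{\left(-3\right) T}{5} = \frac{3 T}{5}$)
$\frac{1}{w{\left(1 \right)} \left(-8\right) \left(-4 - 2\right)^{2} + 96061} = \frac{1}{\frac{3}{5} \cdot 1 \left(-8\right) \left(-4 - 2\right)^{2} + 96061} = \frac{1}{\frac{3}{5} \left(-8\right) \left(-6\right)^{2} + 96061} = \frac{1}{\left(- \frac{24}{5}\right) 36 + 96061} = \frac{1}{- \frac{864}{5} + 96061} = \frac{1}{\frac{479441}{5}} = \frac{5}{479441}$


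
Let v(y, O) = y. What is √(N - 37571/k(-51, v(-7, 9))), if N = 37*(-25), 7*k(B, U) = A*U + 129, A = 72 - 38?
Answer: 2*√4419187/109 ≈ 38.572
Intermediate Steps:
A = 34
k(B, U) = 129/7 + 34*U/7 (k(B, U) = (34*U + 129)/7 = (129 + 34*U)/7 = 129/7 + 34*U/7)
N = -925
√(N - 37571/k(-51, v(-7, 9))) = √(-925 - 37571/(129/7 + (34/7)*(-7))) = √(-925 - 37571/(129/7 - 34)) = √(-925 - 37571/(-109/7)) = √(-925 - 37571*(-7/109)) = √(-925 + 262997/109) = √(162172/109) = 2*√4419187/109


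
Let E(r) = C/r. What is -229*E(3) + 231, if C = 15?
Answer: -914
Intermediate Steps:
E(r) = 15/r
-229*E(3) + 231 = -3435/3 + 231 = -229*5 + 231 = -1145 + 231 = -914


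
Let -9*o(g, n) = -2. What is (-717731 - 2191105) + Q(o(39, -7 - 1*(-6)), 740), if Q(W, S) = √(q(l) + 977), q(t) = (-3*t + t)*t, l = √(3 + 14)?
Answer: -2908836 + √943 ≈ -2.9088e+6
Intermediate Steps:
l = √17 ≈ 4.1231
o(g, n) = 2/9 (o(g, n) = -⅑*(-2) = 2/9)
q(t) = -2*t² (q(t) = (-2*t)*t = -2*t²)
Q(W, S) = √943 (Q(W, S) = √(-2*(√17)² + 977) = √(-2*17 + 977) = √(-34 + 977) = √943)
(-717731 - 2191105) + Q(o(39, -7 - 1*(-6)), 740) = (-717731 - 2191105) + √943 = -2908836 + √943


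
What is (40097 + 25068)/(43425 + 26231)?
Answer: 65165/69656 ≈ 0.93553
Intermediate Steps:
(40097 + 25068)/(43425 + 26231) = 65165/69656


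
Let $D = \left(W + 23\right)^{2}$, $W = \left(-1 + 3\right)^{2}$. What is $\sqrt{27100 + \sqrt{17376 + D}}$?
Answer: $\sqrt{27100 + \sqrt{18105}} \approx 165.03$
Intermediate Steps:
$W = 4$ ($W = 2^{2} = 4$)
$D = 729$ ($D = \left(4 + 23\right)^{2} = 27^{2} = 729$)
$\sqrt{27100 + \sqrt{17376 + D}} = \sqrt{27100 + \sqrt{17376 + 729}} = \sqrt{27100 + \sqrt{18105}}$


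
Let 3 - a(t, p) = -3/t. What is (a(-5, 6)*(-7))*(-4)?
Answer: 336/5 ≈ 67.200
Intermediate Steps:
a(t, p) = 3 + 3/t (a(t, p) = 3 - (-3)/t = 3 + 3/t)
(a(-5, 6)*(-7))*(-4) = ((3 + 3/(-5))*(-7))*(-4) = ((3 + 3*(-1/5))*(-7))*(-4) = ((3 - 3/5)*(-7))*(-4) = ((12/5)*(-7))*(-4) = -84/5*(-4) = 336/5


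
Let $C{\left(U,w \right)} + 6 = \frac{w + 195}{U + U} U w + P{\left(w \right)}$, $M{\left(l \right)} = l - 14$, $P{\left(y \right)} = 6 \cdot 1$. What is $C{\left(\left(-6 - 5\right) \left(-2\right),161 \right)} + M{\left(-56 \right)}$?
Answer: $28588$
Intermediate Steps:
$P{\left(y \right)} = 6$
$M{\left(l \right)} = -14 + l$
$C{\left(U,w \right)} = w \left(\frac{195}{2} + \frac{w}{2}\right)$ ($C{\left(U,w \right)} = -6 + \left(\frac{w + 195}{U + U} U w + 6\right) = -6 + \left(\frac{195 + w}{2 U} U w + 6\right) = -6 + \left(\left(\frac{195}{2} + \frac{w}{2}\right) w + 6\right) = -6 + \left(w \left(\frac{195}{2} + \frac{w}{2}\right) + 6\right) = -6 + \left(6 + w \left(\frac{195}{2} + \frac{w}{2}\right)\right) = w \left(\frac{195}{2} + \frac{w}{2}\right)$)
$C{\left(\left(-6 - 5\right) \left(-2\right),161 \right)} + M{\left(-56 \right)} = \frac{1}{2} \cdot 161 \left(195 + 161\right) - 70 = \frac{1}{2} \cdot 161 \cdot 356 - 70 = 28658 - 70 = 28588$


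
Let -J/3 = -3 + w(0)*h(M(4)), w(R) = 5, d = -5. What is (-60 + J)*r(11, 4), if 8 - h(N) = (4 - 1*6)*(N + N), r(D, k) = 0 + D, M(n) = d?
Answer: 1419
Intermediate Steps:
M(n) = -5
r(D, k) = D
h(N) = 8 + 4*N (h(N) = 8 - (4 - 1*6)*(N + N) = 8 - (4 - 6)*2*N = 8 - (-2)*2*N = 8 - (-4)*N = 8 + 4*N)
J = 189 (J = -3*(-3 + 5*(8 + 4*(-5))) = -3*(-3 + 5*(8 - 20)) = -3*(-3 + 5*(-12)) = -3*(-3 - 60) = -3*(-63) = 189)
(-60 + J)*r(11, 4) = (-60 + 189)*11 = 129*11 = 1419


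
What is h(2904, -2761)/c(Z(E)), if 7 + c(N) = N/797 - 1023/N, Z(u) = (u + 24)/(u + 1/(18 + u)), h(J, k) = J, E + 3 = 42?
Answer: -6161463310464/1359104588437 ≈ -4.5335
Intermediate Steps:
E = 39 (E = -3 + 42 = 39)
Z(u) = (24 + u)/(u + 1/(18 + u))
c(N) = -7 - 1023/N + N/797 (c(N) = -7 + (N/797 - 1023/N) = -7 + (-1023/N + N/797) = -7 - 1023/N + N/797)
h(2904, -2761)/c(Z(E)) = 2904/(-7 - 1023*(1 + 39² + 18*39)/(432 + 39² + 42*39) + ((432 + 39² + 42*39)/(1 + 39² + 18*39))/797) = 2904/(-7 - 1023*(1 + 1521 + 702)/(432 + 1521 + 1638) + ((432 + 1521 + 1638)/(1 + 1521 + 702))/797) = 2904/(-7 - 1023/(3591/2224) + (3591/2224)/797) = 2904/(-7 - 1023/((1/2224)*3591) + ((1/2224)*3591)/797) = 2904/(-7 - 1023/3591/2224 + (1/797)*(3591/2224)) = 2904/(-7 - 1023*2224/3591 + 3591/1772528) = 2904/(-7 - 758384/1197 + 3591/1772528) = 2904/(-1359104588437/2121716016) = 2904*(-2121716016/1359104588437) = -6161463310464/1359104588437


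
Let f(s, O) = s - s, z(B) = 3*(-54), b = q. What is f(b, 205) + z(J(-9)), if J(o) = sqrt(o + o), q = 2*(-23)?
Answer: -162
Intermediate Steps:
q = -46
J(o) = sqrt(2)*sqrt(o) (J(o) = sqrt(2*o) = sqrt(2)*sqrt(o))
b = -46
z(B) = -162
f(s, O) = 0
f(b, 205) + z(J(-9)) = 0 - 162 = -162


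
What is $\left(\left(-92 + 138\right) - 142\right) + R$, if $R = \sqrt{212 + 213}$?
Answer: $-96 + 5 \sqrt{17} \approx -75.385$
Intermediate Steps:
$R = 5 \sqrt{17}$ ($R = \sqrt{425} = 5 \sqrt{17} \approx 20.616$)
$\left(\left(-92 + 138\right) - 142\right) + R = \left(\left(-92 + 138\right) - 142\right) + 5 \sqrt{17} = \left(46 - 142\right) + 5 \sqrt{17} = -96 + 5 \sqrt{17}$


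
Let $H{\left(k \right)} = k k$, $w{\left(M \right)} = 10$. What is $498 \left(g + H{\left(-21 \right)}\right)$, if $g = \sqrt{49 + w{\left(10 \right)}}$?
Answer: $219618 + 498 \sqrt{59} \approx 2.2344 \cdot 10^{5}$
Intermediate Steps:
$g = \sqrt{59}$ ($g = \sqrt{49 + 10} = \sqrt{59} \approx 7.6811$)
$H{\left(k \right)} = k^{2}$
$498 \left(g + H{\left(-21 \right)}\right) = 498 \left(\sqrt{59} + \left(-21\right)^{2}\right) = 498 \left(\sqrt{59} + 441\right) = 498 \left(441 + \sqrt{59}\right) = 219618 + 498 \sqrt{59}$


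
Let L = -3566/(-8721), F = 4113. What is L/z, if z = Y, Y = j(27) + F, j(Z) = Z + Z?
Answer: 3566/36340407 ≈ 9.8128e-5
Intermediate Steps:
j(Z) = 2*Z
Y = 4167 (Y = 2*27 + 4113 = 54 + 4113 = 4167)
L = 3566/8721 (L = -3566*(-1/8721) = 3566/8721 ≈ 0.40890)
z = 4167
L/z = (3566/8721)/4167 = (3566/8721)*(1/4167) = 3566/36340407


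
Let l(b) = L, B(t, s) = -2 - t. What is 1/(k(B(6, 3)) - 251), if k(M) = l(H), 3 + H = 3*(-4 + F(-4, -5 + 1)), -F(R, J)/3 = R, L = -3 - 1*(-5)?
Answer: -1/249 ≈ -0.0040161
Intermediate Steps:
L = 2 (L = -3 + 5 = 2)
F(R, J) = -3*R
H = 21 (H = -3 + 3*(-4 - 3*(-4)) = -3 + 3*(-4 + 12) = -3 + 3*8 = -3 + 24 = 21)
l(b) = 2
k(M) = 2
1/(k(B(6, 3)) - 251) = 1/(2 - 251) = 1/(-249) = -1/249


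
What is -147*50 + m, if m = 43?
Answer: -7307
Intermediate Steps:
-147*50 + m = -147*50 + 43 = -7350 + 43 = -7307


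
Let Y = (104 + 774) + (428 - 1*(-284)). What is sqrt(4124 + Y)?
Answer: sqrt(5714) ≈ 75.591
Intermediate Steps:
Y = 1590 (Y = 878 + (428 + 284) = 878 + 712 = 1590)
sqrt(4124 + Y) = sqrt(4124 + 1590) = sqrt(5714)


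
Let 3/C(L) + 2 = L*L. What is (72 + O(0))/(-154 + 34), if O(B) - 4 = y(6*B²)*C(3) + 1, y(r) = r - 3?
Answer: -53/84 ≈ -0.63095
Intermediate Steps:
C(L) = 3/(-2 + L²) (C(L) = 3/(-2 + L*L) = 3/(-2 + L²))
y(r) = -3 + r
O(B) = 26/7 + 18*B²/7 (O(B) = 4 + ((-3 + 6*B²)*(3/(-2 + 3²)) + 1) = 4 + ((-3 + 6*B²)*(3/(-2 + 9)) + 1) = 4 + ((-3 + 6*B²)*(3/7) + 1) = 4 + ((-9/7 + 18*B²/7) + 1) = 4 + (-2/7 + 18*B²/7) = 26/7 + 18*B²/7)
(72 + O(0))/(-154 + 34) = (72 + (26/7 + (18/7)*0²))/(-154 + 34) = (72 + (26/7 + (18/7)*0))/(-120) = (72 + (26/7 + 0))*(-1/120) = (72 + 26/7)*(-1/120) = (530/7)*(-1/120) = -53/84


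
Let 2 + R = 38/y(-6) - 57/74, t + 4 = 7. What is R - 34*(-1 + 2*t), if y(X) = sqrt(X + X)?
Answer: -12785/74 - 19*I*sqrt(3)/3 ≈ -172.77 - 10.97*I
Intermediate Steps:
y(X) = sqrt(2)*sqrt(X) (y(X) = sqrt(2*X) = sqrt(2)*sqrt(X))
t = 3 (t = -4 + 7 = 3)
R = -205/74 - 19*I*sqrt(3)/3 (R = -2 + (38/((sqrt(2)*sqrt(-6))) - 57/74) = -2 + (38/((sqrt(2)*(I*sqrt(6)))) - 57*1/74) = -2 + (38/((2*I*sqrt(3))) - 57/74) = -2 + (38*(-I*sqrt(3)/6) - 57/74) = -2 + (-19*I*sqrt(3)/3 - 57/74) = -2 + (-57/74 - 19*I*sqrt(3)/3) = -205/74 - 19*I*sqrt(3)/3 ≈ -2.7703 - 10.97*I)
R - 34*(-1 + 2*t) = (-205/74 - 19*I*sqrt(3)/3) - 34*(-1 + 2*3) = (-205/74 - 19*I*sqrt(3)/3) - 34*(-1 + 6) = (-205/74 - 19*I*sqrt(3)/3) - 34*5 = (-205/74 - 19*I*sqrt(3)/3) - 170 = -12785/74 - 19*I*sqrt(3)/3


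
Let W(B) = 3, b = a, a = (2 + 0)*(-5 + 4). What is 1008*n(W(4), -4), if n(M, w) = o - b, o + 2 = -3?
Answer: -3024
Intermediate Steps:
o = -5 (o = -2 - 3 = -5)
a = -2 (a = 2*(-1) = -2)
b = -2
n(M, w) = -3 (n(M, w) = -5 - 1*(-2) = -5 + 2 = -3)
1008*n(W(4), -4) = 1008*(-3) = -3024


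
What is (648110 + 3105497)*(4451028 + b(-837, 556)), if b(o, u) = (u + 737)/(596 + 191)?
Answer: 13148736411656703/787 ≈ 1.6707e+13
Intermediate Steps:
b(o, u) = 737/787 + u/787 (b(o, u) = (737 + u)/787 = (737 + u)*(1/787) = 737/787 + u/787)
(648110 + 3105497)*(4451028 + b(-837, 556)) = (648110 + 3105497)*(4451028 + (737/787 + (1/787)*556)) = 3753607*(4451028 + (737/787 + 556/787)) = 3753607*(4451028 + 1293/787) = 3753607*(3502960329/787) = 13148736411656703/787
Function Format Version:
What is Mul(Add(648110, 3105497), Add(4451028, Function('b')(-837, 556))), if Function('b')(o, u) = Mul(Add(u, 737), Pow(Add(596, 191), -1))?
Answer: Rational(13148736411656703, 787) ≈ 1.6707e+13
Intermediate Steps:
Function('b')(o, u) = Add(Rational(737, 787), Mul(Rational(1, 787), u)) (Function('b')(o, u) = Mul(Add(737, u), Pow(787, -1)) = Mul(Add(737, u), Rational(1, 787)) = Add(Rational(737, 787), Mul(Rational(1, 787), u)))
Mul(Add(648110, 3105497), Add(4451028, Function('b')(-837, 556))) = Mul(Add(648110, 3105497), Add(4451028, Add(Rational(737, 787), Mul(Rational(1, 787), 556)))) = Mul(3753607, Add(4451028, Add(Rational(737, 787), Rational(556, 787)))) = Mul(3753607, Add(4451028, Rational(1293, 787))) = Mul(3753607, Rational(3502960329, 787)) = Rational(13148736411656703, 787)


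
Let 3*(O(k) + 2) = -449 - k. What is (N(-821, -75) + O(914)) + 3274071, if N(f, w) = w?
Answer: 9820619/3 ≈ 3.2735e+6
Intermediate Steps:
O(k) = -455/3 - k/3 (O(k) = -2 + (-449 - k)/3 = -2 + (-449/3 - k/3) = -455/3 - k/3)
(N(-821, -75) + O(914)) + 3274071 = (-75 + (-455/3 - ⅓*914)) + 3274071 = (-75 + (-455/3 - 914/3)) + 3274071 = (-75 - 1369/3) + 3274071 = -1594/3 + 3274071 = 9820619/3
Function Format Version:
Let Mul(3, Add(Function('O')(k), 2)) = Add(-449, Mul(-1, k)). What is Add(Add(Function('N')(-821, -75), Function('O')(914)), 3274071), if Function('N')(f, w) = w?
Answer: Rational(9820619, 3) ≈ 3.2735e+6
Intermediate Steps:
Function('O')(k) = Add(Rational(-455, 3), Mul(Rational(-1, 3), k)) (Function('O')(k) = Add(-2, Mul(Rational(1, 3), Add(-449, Mul(-1, k)))) = Add(-2, Add(Rational(-449, 3), Mul(Rational(-1, 3), k))) = Add(Rational(-455, 3), Mul(Rational(-1, 3), k)))
Add(Add(Function('N')(-821, -75), Function('O')(914)), 3274071) = Add(Add(-75, Add(Rational(-455, 3), Mul(Rational(-1, 3), 914))), 3274071) = Add(Add(-75, Add(Rational(-455, 3), Rational(-914, 3))), 3274071) = Add(Add(-75, Rational(-1369, 3)), 3274071) = Add(Rational(-1594, 3), 3274071) = Rational(9820619, 3)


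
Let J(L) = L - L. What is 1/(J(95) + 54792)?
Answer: 1/54792 ≈ 1.8251e-5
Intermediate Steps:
J(L) = 0
1/(J(95) + 54792) = 1/(0 + 54792) = 1/54792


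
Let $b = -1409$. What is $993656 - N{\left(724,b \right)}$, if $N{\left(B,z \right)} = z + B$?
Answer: $994341$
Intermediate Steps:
$N{\left(B,z \right)} = B + z$
$993656 - N{\left(724,b \right)} = 993656 - \left(724 - 1409\right) = 993656 - -685 = 993656 + 685 = 994341$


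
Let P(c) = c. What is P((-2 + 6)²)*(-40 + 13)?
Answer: -432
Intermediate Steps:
P((-2 + 6)²)*(-40 + 13) = (-2 + 6)²*(-40 + 13) = 4²*(-27) = 16*(-27) = -432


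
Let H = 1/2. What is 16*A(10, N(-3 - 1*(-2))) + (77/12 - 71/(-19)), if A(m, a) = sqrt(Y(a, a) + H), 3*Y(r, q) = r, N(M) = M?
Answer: 2315/228 + 8*sqrt(6)/3 ≈ 16.685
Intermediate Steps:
H = 1/2 ≈ 0.50000
Y(r, q) = r/3
A(m, a) = sqrt(1/2 + a/3) (A(m, a) = sqrt(a/3 + 1/2) = sqrt(1/2 + a/3))
16*A(10, N(-3 - 1*(-2))) + (77/12 - 71/(-19)) = 16*(sqrt(18 + 12*(-3 - 1*(-2)))/6) + (77/12 - 71/(-19)) = 16*(sqrt(18 + 12*(-3 + 2))/6) + (77*(1/12) - 71*(-1/19)) = 16*(sqrt(18 + 12*(-1))/6) + (77/12 + 71/19) = 16*(sqrt(18 - 12)/6) + 2315/228 = 16*(sqrt(6)/6) + 2315/228 = 8*sqrt(6)/3 + 2315/228 = 2315/228 + 8*sqrt(6)/3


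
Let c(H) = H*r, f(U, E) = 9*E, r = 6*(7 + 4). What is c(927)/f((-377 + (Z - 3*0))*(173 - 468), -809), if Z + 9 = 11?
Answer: -6798/809 ≈ -8.4030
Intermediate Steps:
Z = 2 (Z = -9 + 11 = 2)
r = 66 (r = 6*11 = 66)
c(H) = 66*H (c(H) = H*66 = 66*H)
c(927)/f((-377 + (Z - 3*0))*(173 - 468), -809) = (66*927)/((9*(-809))) = 61182/(-7281) = 61182*(-1/7281) = -6798/809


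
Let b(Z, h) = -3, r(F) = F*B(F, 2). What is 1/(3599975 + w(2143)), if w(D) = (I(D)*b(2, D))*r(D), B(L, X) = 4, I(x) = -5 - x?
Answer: 1/58837943 ≈ 1.6996e-8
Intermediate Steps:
r(F) = 4*F (r(F) = F*4 = 4*F)
w(D) = 4*D*(15 + 3*D) (w(D) = ((-5 - D)*(-3))*(4*D) = (15 + 3*D)*(4*D) = 4*D*(15 + 3*D))
1/(3599975 + w(2143)) = 1/(3599975 + 12*2143*(5 + 2143)) = 1/(3599975 + 12*2143*2148) = 1/(3599975 + 55237968) = 1/58837943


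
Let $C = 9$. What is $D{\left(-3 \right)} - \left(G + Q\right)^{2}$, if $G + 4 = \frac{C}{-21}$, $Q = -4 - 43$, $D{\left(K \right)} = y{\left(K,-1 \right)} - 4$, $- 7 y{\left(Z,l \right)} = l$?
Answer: $- \frac{129789}{49} \approx -2648.8$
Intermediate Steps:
$y{\left(Z,l \right)} = - \frac{l}{7}$
$D{\left(K \right)} = - \frac{27}{7}$ ($D{\left(K \right)} = \left(- \frac{1}{7}\right) \left(-1\right) - 4 = \frac{1}{7} - 4 = - \frac{27}{7}$)
$Q = -47$ ($Q = -4 - 43 = -47$)
$G = - \frac{31}{7}$ ($G = -4 + \frac{9}{-21} = -4 + 9 \left(- \frac{1}{21}\right) = -4 - \frac{3}{7} = - \frac{31}{7} \approx -4.4286$)
$D{\left(-3 \right)} - \left(G + Q\right)^{2} = - \frac{27}{7} - \left(- \frac{31}{7} - 47\right)^{2} = - \frac{27}{7} - \left(- \frac{360}{7}\right)^{2} = - \frac{27}{7} - \frac{129600}{49} = - \frac{129789}{49}$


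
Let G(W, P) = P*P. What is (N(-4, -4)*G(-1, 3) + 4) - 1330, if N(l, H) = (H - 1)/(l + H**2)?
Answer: -5319/4 ≈ -1329.8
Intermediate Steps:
G(W, P) = P**2
N(l, H) = (-1 + H)/(l + H**2)
(N(-4, -4)*G(-1, 3) + 4) - 1330 = (((-1 - 4)/(-4 + (-4)**2))*3**2 + 4) - 1330 = ((-5/(-4 + 16))*9 + 4) - 1330 = ((-5/12)*9 + 4) - 1330 = (((1/12)*(-5))*9 + 4) - 1330 = (-5/12*9 + 4) - 1330 = (-15/4 + 4) - 1330 = 1/4 - 1330 = -5319/4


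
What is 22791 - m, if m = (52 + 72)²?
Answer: 7415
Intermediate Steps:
m = 15376 (m = 124² = 15376)
22791 - m = 22791 - 1*15376 = 22791 - 15376 = 7415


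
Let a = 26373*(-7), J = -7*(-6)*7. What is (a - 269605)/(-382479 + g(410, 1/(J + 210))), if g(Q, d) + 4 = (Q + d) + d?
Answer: 114462432/96282395 ≈ 1.1888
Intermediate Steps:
J = 294 (J = 42*7 = 294)
g(Q, d) = -4 + Q + 2*d (g(Q, d) = -4 + ((Q + d) + d) = -4 + (Q + 2*d) = -4 + Q + 2*d)
a = -184611
(a - 269605)/(-382479 + g(410, 1/(J + 210))) = (-184611 - 269605)/(-382479 + (-4 + 410 + 2/(294 + 210))) = -454216/(-382479 + (-4 + 410 + 2/504)) = -454216/(-382479 + (-4 + 410 + 2*(1/504))) = -454216/(-382479 + (-4 + 410 + 1/252)) = -454216/(-382479 + 102313/252) = -454216/(-96282395/252) = -454216*(-252/96282395) = 114462432/96282395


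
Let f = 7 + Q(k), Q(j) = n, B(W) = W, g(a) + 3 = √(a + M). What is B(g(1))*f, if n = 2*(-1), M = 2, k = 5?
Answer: -15 + 5*√3 ≈ -6.3397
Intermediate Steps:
n = -2
g(a) = -3 + √(2 + a) (g(a) = -3 + √(a + 2) = -3 + √(2 + a))
Q(j) = -2
f = 5 (f = 7 - 2 = 5)
B(g(1))*f = (-3 + √(2 + 1))*5 = (-3 + √3)*5 = -15 + 5*√3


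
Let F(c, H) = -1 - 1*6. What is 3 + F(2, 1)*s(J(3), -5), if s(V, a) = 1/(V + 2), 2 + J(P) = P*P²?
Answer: 74/27 ≈ 2.7407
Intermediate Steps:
F(c, H) = -7 (F(c, H) = -1 - 6 = -7)
J(P) = -2 + P³ (J(P) = -2 + P*P² = -2 + P³)
s(V, a) = 1/(2 + V)
3 + F(2, 1)*s(J(3), -5) = 3 - 7/(2 + (-2 + 3³)) = 3 - 7/(2 + (-2 + 27)) = 3 - 7/(2 + 25) = 3 - 7/27 = 74/27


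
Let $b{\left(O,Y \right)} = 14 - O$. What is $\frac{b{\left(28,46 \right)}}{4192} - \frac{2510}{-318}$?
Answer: $\frac{2629367}{333264} \approx 7.8897$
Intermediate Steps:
$\frac{b{\left(28,46 \right)}}{4192} - \frac{2510}{-318} = \frac{14 - 28}{4192} - \frac{2510}{-318} = \left(14 - 28\right) \frac{1}{4192} - - \frac{1255}{159} = \left(-14\right) \frac{1}{4192} + \frac{1255}{159} = - \frac{7}{2096} + \frac{1255}{159} = \frac{2629367}{333264}$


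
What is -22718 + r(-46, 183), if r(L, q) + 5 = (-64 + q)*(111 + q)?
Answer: 12263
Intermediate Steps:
r(L, q) = -5 + (-64 + q)*(111 + q)
-22718 + r(-46, 183) = -22718 + (-7109 + 183² + 47*183) = -22718 + (-7109 + 33489 + 8601) = -22718 + 34981 = 12263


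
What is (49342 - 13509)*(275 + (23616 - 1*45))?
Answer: 854473718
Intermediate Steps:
(49342 - 13509)*(275 + (23616 - 1*45)) = 35833*(275 + (23616 - 45)) = 35833*(275 + 23571) = 35833*23846 = 854473718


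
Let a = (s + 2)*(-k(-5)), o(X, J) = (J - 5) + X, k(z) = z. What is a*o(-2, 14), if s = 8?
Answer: 350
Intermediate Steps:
o(X, J) = -5 + J + X (o(X, J) = (-5 + J) + X = -5 + J + X)
a = 50 (a = (8 + 2)*(-1*(-5)) = 10*5 = 50)
a*o(-2, 14) = 50*(-5 + 14 - 2) = 50*7 = 350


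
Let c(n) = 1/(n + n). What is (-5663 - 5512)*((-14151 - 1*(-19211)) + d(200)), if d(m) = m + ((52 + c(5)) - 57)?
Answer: -117451485/2 ≈ -5.8726e+7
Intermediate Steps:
c(n) = 1/(2*n)
d(m) = -49/10 + m (d(m) = m + ((52 + (½)/5) - 57) = m + ((52 + (½)*(⅕)) - 57) = m + ((52 + ⅒) - 57) = m + (521/10 - 57) = m - 49/10 = -49/10 + m)
(-5663 - 5512)*((-14151 - 1*(-19211)) + d(200)) = (-5663 - 5512)*((-14151 - 1*(-19211)) + (-49/10 + 200)) = -11175*((-14151 + 19211) + 1951/10) = -11175*(5060 + 1951/10) = -11175*52551/10 = -117451485/2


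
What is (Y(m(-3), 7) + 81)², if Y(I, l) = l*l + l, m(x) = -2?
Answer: 18769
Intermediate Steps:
Y(I, l) = l + l² (Y(I, l) = l² + l = l + l²)
(Y(m(-3), 7) + 81)² = (7*(1 + 7) + 81)² = (7*8 + 81)² = (56 + 81)² = 137² = 18769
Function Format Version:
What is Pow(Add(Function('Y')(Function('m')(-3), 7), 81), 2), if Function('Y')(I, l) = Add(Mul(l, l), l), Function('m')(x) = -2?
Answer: 18769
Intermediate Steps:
Function('Y')(I, l) = Add(l, Pow(l, 2)) (Function('Y')(I, l) = Add(Pow(l, 2), l) = Add(l, Pow(l, 2)))
Pow(Add(Function('Y')(Function('m')(-3), 7), 81), 2) = Pow(Add(Mul(7, Add(1, 7)), 81), 2) = Pow(Add(Mul(7, 8), 81), 2) = Pow(Add(56, 81), 2) = Pow(137, 2) = 18769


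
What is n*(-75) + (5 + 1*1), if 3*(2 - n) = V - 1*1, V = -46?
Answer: -1319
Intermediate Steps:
n = 53/3 (n = 2 - (-46 - 1*1)/3 = 2 - (-46 - 1)/3 = 2 - ⅓*(-47) = 2 + 47/3 = 53/3 ≈ 17.667)
n*(-75) + (5 + 1*1) = (53/3)*(-75) + (5 + 1*1) = -1325 + (5 + 1) = -1325 + 6 = -1319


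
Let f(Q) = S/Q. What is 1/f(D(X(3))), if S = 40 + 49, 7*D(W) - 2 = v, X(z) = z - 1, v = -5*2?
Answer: -8/623 ≈ -0.012841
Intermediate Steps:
v = -10
X(z) = -1 + z
D(W) = -8/7 (D(W) = 2/7 + (⅐)*(-10) = 2/7 - 10/7 = -8/7)
S = 89
f(Q) = 89/Q
1/f(D(X(3))) = 1/(89/(-8/7)) = 1/(89*(-7/8)) = 1/(-623/8) = -8/623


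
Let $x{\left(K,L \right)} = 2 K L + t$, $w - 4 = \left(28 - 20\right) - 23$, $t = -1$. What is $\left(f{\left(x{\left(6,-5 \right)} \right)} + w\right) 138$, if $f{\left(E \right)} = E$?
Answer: $-9936$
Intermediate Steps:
$w = -11$ ($w = 4 + \left(\left(28 - 20\right) - 23\right) = 4 + \left(8 - 23\right) = 4 - 15 = -11$)
$x{\left(K,L \right)} = -1 + 2 K L$ ($x{\left(K,L \right)} = 2 K L - 1 = -1 + 2 K L$)
$\left(f{\left(x{\left(6,-5 \right)} \right)} + w\right) 138 = \left(\left(-1 + 2 \cdot 6 \left(-5\right)\right) - 11\right) 138 = \left(\left(-1 - 60\right) - 11\right) 138 = \left(-61 - 11\right) 138 = \left(-72\right) 138 = -9936$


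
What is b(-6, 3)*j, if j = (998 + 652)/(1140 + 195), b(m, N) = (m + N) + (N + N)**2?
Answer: 3630/89 ≈ 40.786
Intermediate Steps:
b(m, N) = N + m + 4*N**2 (b(m, N) = (N + m) + (2*N)**2 = (N + m) + 4*N**2 = N + m + 4*N**2)
j = 110/89 (j = 1650/1335 = 1650*(1/1335) = 110/89 ≈ 1.2360)
b(-6, 3)*j = (3 - 6 + 4*3**2)*(110/89) = (3 - 6 + 4*9)*(110/89) = (3 - 6 + 36)*(110/89) = 33*(110/89) = 3630/89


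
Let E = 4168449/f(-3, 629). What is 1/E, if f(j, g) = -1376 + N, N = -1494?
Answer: -2870/4168449 ≈ -0.00068851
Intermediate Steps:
f(j, g) = -2870 (f(j, g) = -1376 - 1494 = -2870)
E = -4168449/2870 (E = 4168449/(-2870) = 4168449*(-1/2870) = -4168449/2870 ≈ -1452.4)
1/E = 1/(-4168449/2870) = -2870/4168449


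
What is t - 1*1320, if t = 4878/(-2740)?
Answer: -1810839/1370 ≈ -1321.8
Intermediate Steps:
t = -2439/1370 (t = 4878*(-1/2740) = -2439/1370 ≈ -1.7803)
t - 1*1320 = -2439/1370 - 1*1320 = -2439/1370 - 1320 = -1810839/1370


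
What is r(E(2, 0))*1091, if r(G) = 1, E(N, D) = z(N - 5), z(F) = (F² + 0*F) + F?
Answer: 1091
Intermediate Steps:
z(F) = F + F² (z(F) = (F² + 0) + F = F² + F = F + F²)
E(N, D) = (-5 + N)*(-4 + N) (E(N, D) = (N - 5)*(1 + (N - 5)) = (-5 + N)*(1 + (-5 + N)) = (-5 + N)*(-4 + N))
r(E(2, 0))*1091 = 1*1091 = 1091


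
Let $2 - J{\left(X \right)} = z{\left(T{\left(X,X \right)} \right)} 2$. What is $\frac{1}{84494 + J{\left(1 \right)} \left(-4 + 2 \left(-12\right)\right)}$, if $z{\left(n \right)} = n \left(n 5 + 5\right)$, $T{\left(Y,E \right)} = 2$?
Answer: $\frac{1}{86118} \approx 1.1612 \cdot 10^{-5}$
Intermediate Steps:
$z{\left(n \right)} = n \left(5 + 5 n\right)$ ($z{\left(n \right)} = n \left(5 n + 5\right) = n \left(5 + 5 n\right)$)
$J{\left(X \right)} = -58$ ($J{\left(X \right)} = 2 - 5 \cdot 2 \left(1 + 2\right) 2 = 2 - 5 \cdot 2 \cdot 3 \cdot 2 = 2 - 30 \cdot 2 = 2 - 60 = -58$)
$\frac{1}{84494 + J{\left(1 \right)} \left(-4 + 2 \left(-12\right)\right)} = \frac{1}{84494 - 58 \left(-4 + 2 \left(-12\right)\right)} = \frac{1}{84494 - 58 \left(-4 - 24\right)} = \frac{1}{84494 - -1624} = \frac{1}{84494 + 1624} = \frac{1}{86118}$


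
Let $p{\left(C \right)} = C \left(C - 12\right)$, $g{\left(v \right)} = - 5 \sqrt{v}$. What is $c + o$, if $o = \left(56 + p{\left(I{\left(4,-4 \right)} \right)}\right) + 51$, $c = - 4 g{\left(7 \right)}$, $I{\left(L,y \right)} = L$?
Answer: $75 + 20 \sqrt{7} \approx 127.92$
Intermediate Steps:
$p{\left(C \right)} = C \left(-12 + C\right)$
$c = 20 \sqrt{7}$ ($c = - 4 \left(- 5 \sqrt{7}\right) = 20 \sqrt{7} \approx 52.915$)
$o = 75$ ($o = \left(56 + 4 \left(-12 + 4\right)\right) + 51 = \left(56 + 4 \left(-8\right)\right) + 51 = \left(56 - 32\right) + 51 = 24 + 51 = 75$)
$c + o = 20 \sqrt{7} + 75 = 75 + 20 \sqrt{7}$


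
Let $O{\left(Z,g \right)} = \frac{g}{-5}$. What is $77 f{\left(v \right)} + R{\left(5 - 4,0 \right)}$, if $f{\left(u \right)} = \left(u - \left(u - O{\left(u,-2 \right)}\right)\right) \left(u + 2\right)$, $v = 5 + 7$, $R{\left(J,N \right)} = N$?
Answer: $\frac{2156}{5} \approx 431.2$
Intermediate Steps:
$O{\left(Z,g \right)} = - \frac{g}{5}$ ($O{\left(Z,g \right)} = g \left(- \frac{1}{5}\right) = - \frac{g}{5}$)
$v = 12$
$f{\left(u \right)} = \frac{4}{5} + \frac{2 u}{5}$ ($f{\left(u \right)} = \left(u - \left(- \frac{2}{5} + u\right)\right) \left(u + 2\right) = \left(u - \left(- \frac{2}{5} + u\right)\right) \left(2 + u\right) = \frac{2 \left(2 + u\right)}{5} = \frac{4}{5} + \frac{2 u}{5}$)
$77 f{\left(v \right)} + R{\left(5 - 4,0 \right)} = 77 \left(\frac{4}{5} + \frac{2}{5} \cdot 12\right) + 0 = 77 \left(\frac{4}{5} + \frac{24}{5}\right) + 0 = 77 \cdot \frac{28}{5} + 0 = \frac{2156}{5} + 0 = \frac{2156}{5}$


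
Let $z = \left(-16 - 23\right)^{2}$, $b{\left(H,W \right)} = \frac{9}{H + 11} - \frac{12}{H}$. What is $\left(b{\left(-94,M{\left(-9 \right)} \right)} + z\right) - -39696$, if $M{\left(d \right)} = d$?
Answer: $\frac{160787592}{3901} \approx 41217.0$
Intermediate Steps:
$b{\left(H,W \right)} = - \frac{12}{H} + \frac{9}{11 + H}$ ($b{\left(H,W \right)} = \frac{9}{11 + H} - \frac{12}{H} = - \frac{12}{H} + \frac{9}{11 + H}$)
$z = 1521$ ($z = \left(-39\right)^{2} = 1521$)
$\left(b{\left(-94,M{\left(-9 \right)} \right)} + z\right) - -39696 = \left(\frac{3 \left(-44 - -94\right)}{\left(-94\right) \left(11 - 94\right)} + 1521\right) - -39696 = \left(3 \left(- \frac{1}{94}\right) \frac{1}{-83} \left(-44 + 94\right) + 1521\right) + 39696 = \left(3 \left(- \frac{1}{94}\right) \left(- \frac{1}{83}\right) 50 + 1521\right) + 39696 = \left(\frac{75}{3901} + 1521\right) + 39696 = \frac{5933496}{3901} + 39696 = \frac{160787592}{3901}$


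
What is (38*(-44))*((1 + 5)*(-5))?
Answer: 50160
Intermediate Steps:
(38*(-44))*((1 + 5)*(-5)) = -10032*(-5) = -1672*(-30) = 50160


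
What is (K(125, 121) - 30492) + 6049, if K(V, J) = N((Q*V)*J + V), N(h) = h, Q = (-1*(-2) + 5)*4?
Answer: 399182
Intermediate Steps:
Q = 28 (Q = (2 + 5)*4 = 7*4 = 28)
K(V, J) = V + 28*J*V (K(V, J) = (28*V)*J + V = 28*J*V + V = V + 28*J*V)
(K(125, 121) - 30492) + 6049 = (125*(1 + 28*121) - 30492) + 6049 = (125*(1 + 3388) - 30492) + 6049 = (125*3389 - 30492) + 6049 = (423625 - 30492) + 6049 = 393133 + 6049 = 399182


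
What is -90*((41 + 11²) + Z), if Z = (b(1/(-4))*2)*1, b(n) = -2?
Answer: -14220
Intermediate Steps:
Z = -4 (Z = -2*2*1 = -4*1 = -4)
-90*((41 + 11²) + Z) = -90*((41 + 11²) - 4) = -90*((41 + 121) - 4) = -90*(162 - 4) = -90*158 = -14220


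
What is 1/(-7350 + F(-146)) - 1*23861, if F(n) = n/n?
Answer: -175354490/7349 ≈ -23861.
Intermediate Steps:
F(n) = 1
1/(-7350 + F(-146)) - 1*23861 = 1/(-7350 + 1) - 1*23861 = 1/(-7349) - 23861 = -1/7349 - 23861 = -175354490/7349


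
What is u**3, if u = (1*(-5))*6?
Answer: -27000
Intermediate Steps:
u = -30 (u = -5*6 = -30)
u**3 = (-30)**3 = -27000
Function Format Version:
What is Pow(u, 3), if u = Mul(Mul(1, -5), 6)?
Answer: -27000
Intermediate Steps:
u = -30 (u = Mul(-5, 6) = -30)
Pow(u, 3) = Pow(-30, 3) = -27000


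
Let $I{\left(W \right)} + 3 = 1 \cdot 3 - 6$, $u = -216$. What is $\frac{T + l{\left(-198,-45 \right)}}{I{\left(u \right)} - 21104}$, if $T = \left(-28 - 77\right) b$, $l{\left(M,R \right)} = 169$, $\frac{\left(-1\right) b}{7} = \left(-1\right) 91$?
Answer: $\frac{33358}{10555} \approx 3.1604$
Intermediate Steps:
$b = 637$ ($b = - 7 \left(\left(-1\right) 91\right) = \left(-7\right) \left(-91\right) = 637$)
$T = -66885$ ($T = \left(-28 - 77\right) 637 = \left(-105\right) 637 = -66885$)
$I{\left(W \right)} = -6$ ($I{\left(W \right)} = -3 + \left(1 \cdot 3 - 6\right) = -3 + \left(3 - 6\right) = -3 - 3 = -6$)
$\frac{T + l{\left(-198,-45 \right)}}{I{\left(u \right)} - 21104} = \frac{-66885 + 169}{-6 - 21104} = - \frac{66716}{-21110} = \left(-66716\right) \left(- \frac{1}{21110}\right) = \frac{33358}{10555}$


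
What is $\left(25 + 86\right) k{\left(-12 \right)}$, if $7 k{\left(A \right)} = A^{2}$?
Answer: $\frac{15984}{7} \approx 2283.4$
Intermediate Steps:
$k{\left(A \right)} = \frac{A^{2}}{7}$
$\left(25 + 86\right) k{\left(-12 \right)} = \left(25 + 86\right) \frac{\left(-12\right)^{2}}{7} = 111 \cdot \frac{1}{7} \cdot 144 = 111 \cdot \frac{144}{7} = \frac{15984}{7}$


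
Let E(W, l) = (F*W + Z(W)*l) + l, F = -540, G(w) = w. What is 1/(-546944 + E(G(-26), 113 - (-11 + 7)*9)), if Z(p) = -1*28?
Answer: -1/536927 ≈ -1.8625e-6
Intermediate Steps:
Z(p) = -28
E(W, l) = -540*W - 27*l (E(W, l) = (-540*W - 28*l) + l = -540*W - 27*l)
1/(-546944 + E(G(-26), 113 - (-11 + 7)*9)) = 1/(-546944 + (-540*(-26) - 27*(113 - (-11 + 7)*9))) = 1/(-546944 + (14040 - 27*(113 - (-4)*9))) = 1/(-546944 + (14040 - 27*(113 - 1*(-36)))) = 1/(-546944 + (14040 - 27*(113 + 36))) = 1/(-546944 + (14040 - 27*149)) = 1/(-546944 + (14040 - 4023)) = 1/(-546944 + 10017) = 1/(-536927) = -1/536927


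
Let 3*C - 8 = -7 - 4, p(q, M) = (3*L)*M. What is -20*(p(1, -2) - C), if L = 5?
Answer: 580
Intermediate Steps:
p(q, M) = 15*M (p(q, M) = (3*5)*M = 15*M)
C = -1 (C = 8/3 + (-7 - 4)/3 = 8/3 + (⅓)*(-11) = 8/3 - 11/3 = -1)
-20*(p(1, -2) - C) = -20*(15*(-2) - 1*(-1)) = -20*(-30 + 1) = -20*(-29) = 580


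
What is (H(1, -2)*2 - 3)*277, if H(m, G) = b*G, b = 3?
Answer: -4155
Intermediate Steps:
H(m, G) = 3*G
(H(1, -2)*2 - 3)*277 = ((3*(-2))*2 - 3)*277 = (-6*2 - 3)*277 = (-12 - 3)*277 = -15*277 = -4155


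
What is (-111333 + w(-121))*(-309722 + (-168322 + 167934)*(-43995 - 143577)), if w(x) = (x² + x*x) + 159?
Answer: -5934566980888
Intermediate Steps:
w(x) = 159 + 2*x² (w(x) = (x² + x²) + 159 = 2*x² + 159 = 159 + 2*x²)
(-111333 + w(-121))*(-309722 + (-168322 + 167934)*(-43995 - 143577)) = (-111333 + (159 + 2*(-121)²))*(-309722 + (-168322 + 167934)*(-43995 - 143577)) = (-111333 + (159 + 2*14641))*(-309722 - 388*(-187572)) = (-111333 + (159 + 29282))*(-309722 + 72777936) = (-111333 + 29441)*72468214 = -81892*72468214 = -5934566980888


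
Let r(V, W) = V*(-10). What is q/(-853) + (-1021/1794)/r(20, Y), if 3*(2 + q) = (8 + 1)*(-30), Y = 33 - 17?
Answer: 33880513/306056400 ≈ 0.11070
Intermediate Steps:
Y = 16
r(V, W) = -10*V
q = -92 (q = -2 + ((8 + 1)*(-30))/3 = -2 + (9*(-30))/3 = -2 + (⅓)*(-270) = -2 - 90 = -92)
q/(-853) + (-1021/1794)/r(20, Y) = -92/(-853) + (-1021/1794)/((-10*20)) = -92*(-1/853) - 1021*1/1794/(-200) = 92/853 - 1021/1794*(-1/200) = 92/853 + 1021/358800 = 33880513/306056400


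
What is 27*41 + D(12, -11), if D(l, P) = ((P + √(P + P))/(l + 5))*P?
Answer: 18940/17 - 11*I*√22/17 ≈ 1114.1 - 3.035*I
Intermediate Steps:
D(l, P) = P*(P + √2*√P)/(5 + l) (D(l, P) = ((P + √(2*P))/(5 + l))*P = ((P + √2*√P)/(5 + l))*P = P*(P + √2*√P)/(5 + l))
27*41 + D(12, -11) = 27*41 + ((-11)² + √2*(-11)^(3/2))/(5 + 12) = 1107 + (121 + √2*(-11*I*√11))/17 = 1107 + (121 - 11*I*√22)/17 = 1107 + (121/17 - 11*I*√22/17) = 18940/17 - 11*I*√22/17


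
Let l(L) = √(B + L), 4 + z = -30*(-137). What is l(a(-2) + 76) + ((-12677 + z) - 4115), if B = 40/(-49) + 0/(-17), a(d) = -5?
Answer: -12686 + √3439/7 ≈ -12678.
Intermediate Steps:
z = 4106 (z = -4 - 30*(-137) = -4 + 4110 = 4106)
B = -40/49 (B = 40*(-1/49) + 0*(-1/17) = -40/49 + 0 = -40/49 ≈ -0.81633)
l(L) = √(-40/49 + L)
l(a(-2) + 76) + ((-12677 + z) - 4115) = √(-40 + 49*(-5 + 76))/7 + ((-12677 + 4106) - 4115) = √(-40 + 49*71)/7 + (-8571 - 4115) = √(-40 + 3479)/7 - 12686 = √3439/7 - 12686 = -12686 + √3439/7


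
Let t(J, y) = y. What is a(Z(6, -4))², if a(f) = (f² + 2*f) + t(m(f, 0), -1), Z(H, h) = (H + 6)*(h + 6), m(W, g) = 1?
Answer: 388129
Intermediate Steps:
Z(H, h) = (6 + H)*(6 + h)
a(f) = -1 + f² + 2*f (a(f) = (f² + 2*f) - 1 = -1 + f² + 2*f)
a(Z(6, -4))² = (-1 + (36 + 6*6 + 6*(-4) + 6*(-4))² + 2*(36 + 6*6 + 6*(-4) + 6*(-4)))² = (-1 + (36 + 36 - 24 - 24)² + 2*(36 + 36 - 24 - 24))² = (-1 + 24² + 2*24)² = (-1 + 576 + 48)² = 623² = 388129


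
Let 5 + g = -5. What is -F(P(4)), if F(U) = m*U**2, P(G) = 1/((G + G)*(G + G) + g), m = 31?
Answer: -31/2916 ≈ -0.010631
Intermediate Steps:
g = -10 (g = -5 - 5 = -10)
P(G) = 1/(-10 + 4*G**2) (P(G) = 1/((G + G)*(G + G) - 10) = 1/((2*G)*(2*G) - 10) = 1/(4*G**2 - 10) = 1/(-10 + 4*G**2))
F(U) = 31*U**2
-F(P(4)) = -31*(1/(2*(-5 + 2*4**2)))**2 = -31*(1/(2*(-5 + 2*16)))**2 = -31*(1/(2*(-5 + 32)))**2 = -31*((1/2)/27)**2 = -31*((1/2)*(1/27))**2 = -31*(1/54)**2 = -31/2916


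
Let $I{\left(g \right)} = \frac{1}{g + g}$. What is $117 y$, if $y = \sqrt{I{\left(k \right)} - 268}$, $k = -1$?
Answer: $\frac{117 i \sqrt{1074}}{2} \approx 1917.2 i$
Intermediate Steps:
$I{\left(g \right)} = \frac{1}{2 g}$
$y = \frac{i \sqrt{1074}}{2}$ ($y = \sqrt{\frac{1}{2 \left(-1\right)} - 268} = \sqrt{\frac{1}{2} \left(-1\right) - 268} = \sqrt{- \frac{1}{2} - 268} = \sqrt{- \frac{537}{2}} = \frac{i \sqrt{1074}}{2} \approx 16.386 i$)
$117 y = 117 \frac{i \sqrt{1074}}{2} = \frac{117 i \sqrt{1074}}{2}$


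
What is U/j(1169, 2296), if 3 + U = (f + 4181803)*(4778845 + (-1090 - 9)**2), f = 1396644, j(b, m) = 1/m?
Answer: 76677646313470664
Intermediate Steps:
U = 33396187418759 (U = -3 + (1396644 + 4181803)*(4778845 + (-1090 - 9)**2) = -3 + 5578447*(4778845 + (-1099)**2) = -3 + 5578447*(4778845 + 1207801) = -3 + 5578447*5986646 = -3 + 33396187418762 = 33396187418759)
U/j(1169, 2296) = 33396187418759/(1/2296) = 33396187418759*2296 = 76677646313470664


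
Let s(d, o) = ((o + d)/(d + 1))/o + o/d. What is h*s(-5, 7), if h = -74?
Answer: 3811/35 ≈ 108.89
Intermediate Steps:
s(d, o) = o/d + (d + o)/(o*(1 + d)) (s(d, o) = ((d + o)/(1 + d))/o + o/d = (d + o)/(o*(1 + d)) + o/d = o/d + (d + o)/(o*(1 + d)))
h*s(-5, 7) = -74*((-5)² + 7² - 5*7 - 5*7²)/((-5)*7*(1 - 5)) = -(-74)*(25 + 49 - 35 - 5*49)/(5*7*(-4)) = -(-74)*(-1)*(25 + 49 - 35 - 245)/(5*7*4) = -(-74)*(-1)*(-206)/(5*7*4) = -74*(-103/70) = 3811/35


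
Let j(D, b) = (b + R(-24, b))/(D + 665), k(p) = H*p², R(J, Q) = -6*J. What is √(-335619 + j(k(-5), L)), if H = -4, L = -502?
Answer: I*√107138177545/565 ≈ 579.33*I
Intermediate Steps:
k(p) = -4*p²
j(D, b) = (144 + b)/(665 + D) (j(D, b) = (b - 6*(-24))/(D + 665) = (b + 144)/(665 + D) = (144 + b)/(665 + D))
√(-335619 + j(k(-5), L)) = √(-335619 + (144 - 502)/(665 - 4*(-5)²)) = √(-335619 - 358/(665 - 4*25)) = √(-335619 - 358/(665 - 100)) = √(-335619 - 358/565) = √(-189625093/565) = I*√107138177545/565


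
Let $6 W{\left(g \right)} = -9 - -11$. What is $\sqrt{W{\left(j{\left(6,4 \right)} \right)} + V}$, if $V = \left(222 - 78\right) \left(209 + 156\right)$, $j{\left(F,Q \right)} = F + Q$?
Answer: $\frac{\sqrt{473043}}{3} \approx 229.26$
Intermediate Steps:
$W{\left(g \right)} = \frac{1}{3}$ ($W{\left(g \right)} = \frac{-9 - -11}{6} = \frac{-9 + 11}{6} = \frac{1}{6} \cdot 2 = \frac{1}{3}$)
$V = 52560$ ($V = 144 \cdot 365 = 52560$)
$\sqrt{W{\left(j{\left(6,4 \right)} \right)} + V} = \sqrt{\frac{1}{3} + 52560} = \sqrt{\frac{157681}{3}} = \frac{\sqrt{473043}}{3}$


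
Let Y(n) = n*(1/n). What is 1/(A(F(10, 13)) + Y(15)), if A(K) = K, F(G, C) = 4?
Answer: ⅕ ≈ 0.20000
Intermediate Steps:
Y(n) = 1 (Y(n) = n/n = 1)
1/(A(F(10, 13)) + Y(15)) = 1/(4 + 1) = 1/5 = ⅕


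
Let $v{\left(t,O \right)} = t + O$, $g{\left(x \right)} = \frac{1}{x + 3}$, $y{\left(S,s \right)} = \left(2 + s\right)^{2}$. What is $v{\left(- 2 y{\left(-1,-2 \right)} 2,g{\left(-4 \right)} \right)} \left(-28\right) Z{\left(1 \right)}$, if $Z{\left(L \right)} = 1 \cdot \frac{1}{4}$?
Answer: $7$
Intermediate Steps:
$g{\left(x \right)} = \frac{1}{3 + x}$
$Z{\left(L \right)} = \frac{1}{4}$ ($Z{\left(L \right)} = 1 \cdot \frac{1}{4} = \frac{1}{4}$)
$v{\left(t,O \right)} = O + t$
$v{\left(- 2 y{\left(-1,-2 \right)} 2,g{\left(-4 \right)} \right)} \left(-28\right) Z{\left(1 \right)} = \left(\frac{1}{3 - 4} + - 2 \left(2 - 2\right)^{2} \cdot 2\right) \left(-28\right) \frac{1}{4} = \left(\frac{1}{-1} + - 2 \cdot 0^{2} \cdot 2\right) \left(-28\right) \frac{1}{4} = \left(-1 + \left(-2\right) 0 \cdot 2\right) \left(-28\right) \frac{1}{4} = \left(-1 + 0 \cdot 2\right) \left(-28\right) \frac{1}{4} = \left(-1 + 0\right) \left(-28\right) \frac{1}{4} = \left(-1\right) \left(-28\right) \frac{1}{4} = 28 \cdot \frac{1}{4} = 7$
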